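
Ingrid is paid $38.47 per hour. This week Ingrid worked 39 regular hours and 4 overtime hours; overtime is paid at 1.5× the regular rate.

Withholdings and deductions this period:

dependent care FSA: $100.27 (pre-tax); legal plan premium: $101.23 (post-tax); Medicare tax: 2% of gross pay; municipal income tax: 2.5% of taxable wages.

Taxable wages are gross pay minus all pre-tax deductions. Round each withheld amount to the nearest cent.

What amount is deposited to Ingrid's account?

$1,454.26

Regular pay: 39 × $38.47 = $1,500.33
Overtime pay: 4 × $38.47 × 1.5 = $230.82
Gross pay = $1,500.33 + $230.82 = $1,731.15
Dependent care FSA: $100.27
Taxable wages = $1,731.15 − $100.27 = $1,630.88
Municipal income tax: $1,630.88 × 0.025 = $40.77
Medicare tax: $1,731.15 × 0.02 = $34.62
Legal plan premium: $101.23
Total deductions = $100.27 + $40.77 + $34.62 + $101.23 = $276.89
Net pay = $1,731.15 − $276.89 = $1,454.26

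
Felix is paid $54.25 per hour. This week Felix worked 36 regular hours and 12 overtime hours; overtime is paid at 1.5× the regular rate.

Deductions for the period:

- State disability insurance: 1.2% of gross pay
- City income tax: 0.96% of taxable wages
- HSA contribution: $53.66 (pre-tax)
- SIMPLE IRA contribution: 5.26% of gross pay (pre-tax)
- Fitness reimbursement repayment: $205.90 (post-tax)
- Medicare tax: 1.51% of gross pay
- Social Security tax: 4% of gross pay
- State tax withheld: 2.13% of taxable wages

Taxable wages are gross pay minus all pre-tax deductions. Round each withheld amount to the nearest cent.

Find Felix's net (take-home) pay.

$2,235.18

Regular pay: 36 × $54.25 = $1,953.00
Overtime pay: 12 × $54.25 × 1.5 = $976.50
Gross pay = $1,953.00 + $976.50 = $2,929.50
HSA contribution: $53.66
SIMPLE IRA contribution: $2,929.50 × 0.0526 = $154.09
Pre-tax total = $53.66 + $154.09 = $207.75
Taxable wages = $2,929.50 − $207.75 = $2,721.75
City income tax: $2,721.75 × 0.0096 = $26.13
State tax withheld: $2,721.75 × 0.0213 = $57.97
Medicare tax: $2,929.50 × 0.0151 = $44.24
Social Security tax: $2,929.50 × 0.04 = $117.18
State disability insurance: $2,929.50 × 0.012 = $35.15
Fitness reimbursement repayment: $205.90
Total deductions = $53.66 + $154.09 + $26.13 + $57.97 + $44.24 + $117.18 + $35.15 + $205.90 = $694.32
Net pay = $2,929.50 − $694.32 = $2,235.18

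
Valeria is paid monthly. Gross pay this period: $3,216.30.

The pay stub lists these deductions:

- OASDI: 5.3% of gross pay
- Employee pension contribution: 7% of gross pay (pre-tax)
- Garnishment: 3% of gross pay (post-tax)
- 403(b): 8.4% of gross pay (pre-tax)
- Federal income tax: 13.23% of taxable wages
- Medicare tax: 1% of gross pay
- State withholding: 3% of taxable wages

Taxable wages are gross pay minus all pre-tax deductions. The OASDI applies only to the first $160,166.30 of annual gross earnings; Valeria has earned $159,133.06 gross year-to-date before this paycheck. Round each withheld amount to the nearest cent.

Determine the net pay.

$2,095.96

Employee pension contribution: $3,216.30 × 0.07 = $225.14
403(b): $3,216.30 × 0.084 = $270.17
Pre-tax total = $225.14 + $270.17 = $495.31
Taxable wages = $3,216.30 − $495.31 = $2,720.99
Federal income tax: $2,720.99 × 0.1323 = $359.99
State withholding: $2,720.99 × 0.03 = $81.63
Medicare tax: $3,216.30 × 0.01 = $32.16
OASDI: only $160,166.30 − $159,133.06 = $1,033.24 of this check is subject → $1,033.24 × 0.053 = $54.76
Garnishment: $3,216.30 × 0.03 = $96.49
Total deductions = $225.14 + $270.17 + $359.99 + $81.63 + $32.16 + $54.76 + $96.49 = $1,120.34
Net pay = $3,216.30 − $1,120.34 = $2,095.96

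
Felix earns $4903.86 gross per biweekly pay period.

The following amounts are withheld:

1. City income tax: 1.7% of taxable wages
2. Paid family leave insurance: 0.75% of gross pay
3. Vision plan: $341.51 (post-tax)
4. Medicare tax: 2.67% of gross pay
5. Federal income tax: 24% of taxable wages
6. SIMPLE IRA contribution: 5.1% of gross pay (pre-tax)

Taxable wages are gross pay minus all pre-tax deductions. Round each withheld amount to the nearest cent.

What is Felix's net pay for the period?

$2948.53

SIMPLE IRA contribution: $4903.86 × 0.051 = $250.10
Taxable wages = $4903.86 − $250.10 = $4653.76
City income tax: $4653.76 × 0.017 = $79.11
Federal income tax: $4653.76 × 0.24 = $1116.90
Medicare tax: $4903.86 × 0.0267 = $130.93
Paid family leave insurance: $4903.86 × 0.0075 = $36.78
Vision plan: $341.51
Total deductions = $250.10 + $79.11 + $1116.90 + $130.93 + $36.78 + $341.51 = $1955.33
Net pay = $4903.86 − $1955.33 = $2948.53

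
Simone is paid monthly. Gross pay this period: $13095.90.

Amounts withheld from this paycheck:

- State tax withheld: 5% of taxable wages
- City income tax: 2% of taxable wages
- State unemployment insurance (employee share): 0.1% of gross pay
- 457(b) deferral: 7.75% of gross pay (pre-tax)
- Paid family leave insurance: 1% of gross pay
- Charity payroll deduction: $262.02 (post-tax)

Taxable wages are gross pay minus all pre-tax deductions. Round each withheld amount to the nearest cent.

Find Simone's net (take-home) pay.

$10829.22

457(b) deferral: $13095.90 × 0.0775 = $1014.93
Taxable wages = $13095.90 − $1014.93 = $12080.97
State tax withheld: $12080.97 × 0.05 = $604.05
City income tax: $12080.97 × 0.02 = $241.62
State unemployment insurance (employee share): $13095.90 × 0.001 = $13.10
Paid family leave insurance: $13095.90 × 0.01 = $130.96
Charity payroll deduction: $262.02
Total deductions = $1014.93 + $604.05 + $241.62 + $13.10 + $130.96 + $262.02 = $2266.68
Net pay = $13095.90 − $2266.68 = $10829.22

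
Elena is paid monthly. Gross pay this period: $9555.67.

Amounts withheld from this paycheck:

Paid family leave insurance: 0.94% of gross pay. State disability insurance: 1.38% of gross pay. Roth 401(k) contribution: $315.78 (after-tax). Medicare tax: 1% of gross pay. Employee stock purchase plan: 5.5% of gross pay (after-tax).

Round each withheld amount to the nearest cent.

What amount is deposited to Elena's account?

State disability insurance: $9555.67 × 0.0138 = $131.87
Medicare tax: $9555.67 × 0.01 = $95.56
Paid family leave insurance: $9555.67 × 0.0094 = $89.82
Roth 401(k) contribution: $315.78
Employee stock purchase plan: $9555.67 × 0.055 = $525.56
Total deductions = $131.87 + $95.56 + $89.82 + $315.78 + $525.56 = $1158.59
Net pay = $9555.67 − $1158.59 = $8397.08

$8397.08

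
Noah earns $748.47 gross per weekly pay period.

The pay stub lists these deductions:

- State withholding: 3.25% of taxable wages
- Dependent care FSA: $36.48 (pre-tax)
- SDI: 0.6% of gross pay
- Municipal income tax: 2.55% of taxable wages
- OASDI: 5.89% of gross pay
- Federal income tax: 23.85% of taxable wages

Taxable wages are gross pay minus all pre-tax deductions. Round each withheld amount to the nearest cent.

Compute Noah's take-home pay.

$452.31

Dependent care FSA: $36.48
Taxable wages = $748.47 − $36.48 = $711.99
Municipal income tax: $711.99 × 0.0255 = $18.16
Federal income tax: $711.99 × 0.2385 = $169.81
State withholding: $711.99 × 0.0325 = $23.14
SDI: $748.47 × 0.006 = $4.49
OASDI: $748.47 × 0.0589 = $44.08
Total deductions = $36.48 + $18.16 + $169.81 + $23.14 + $4.49 + $44.08 = $296.16
Net pay = $748.47 − $296.16 = $452.31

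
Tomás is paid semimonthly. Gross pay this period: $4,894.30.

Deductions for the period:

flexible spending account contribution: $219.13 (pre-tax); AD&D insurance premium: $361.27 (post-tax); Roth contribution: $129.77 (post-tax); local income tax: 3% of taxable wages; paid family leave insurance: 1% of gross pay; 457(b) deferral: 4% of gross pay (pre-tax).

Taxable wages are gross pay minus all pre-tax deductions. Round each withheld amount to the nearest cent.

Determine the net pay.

Flexible spending account contribution: $219.13
457(b) deferral: $4,894.30 × 0.04 = $195.77
Pre-tax total = $219.13 + $195.77 = $414.90
Taxable wages = $4,894.30 − $414.90 = $4,479.40
Local income tax: $4,479.40 × 0.03 = $134.38
Paid family leave insurance: $4,894.30 × 0.01 = $48.94
AD&D insurance premium: $361.27
Roth contribution: $129.77
Total deductions = $219.13 + $195.77 + $134.38 + $48.94 + $361.27 + $129.77 = $1,089.26
Net pay = $4,894.30 − $1,089.26 = $3,805.04

$3,805.04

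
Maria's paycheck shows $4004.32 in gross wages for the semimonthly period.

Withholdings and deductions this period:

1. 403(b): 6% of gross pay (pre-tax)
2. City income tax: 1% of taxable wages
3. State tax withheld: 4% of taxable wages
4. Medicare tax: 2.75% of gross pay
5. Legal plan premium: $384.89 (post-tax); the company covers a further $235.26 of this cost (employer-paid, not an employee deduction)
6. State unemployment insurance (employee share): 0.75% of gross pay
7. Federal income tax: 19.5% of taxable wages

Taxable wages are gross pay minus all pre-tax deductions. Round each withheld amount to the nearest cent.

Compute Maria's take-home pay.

$2316.83

403(b): $4004.32 × 0.06 = $240.26
Taxable wages = $4004.32 − $240.26 = $3764.06
State tax withheld: $3764.06 × 0.04 = $150.56
Federal income tax: $3764.06 × 0.195 = $733.99
City income tax: $3764.06 × 0.01 = $37.64
Medicare tax: $4004.32 × 0.0275 = $110.12
State unemployment insurance (employee share): $4004.32 × 0.0075 = $30.03
Legal plan premium: $384.89
(Employer's $235.26 toward legal plan premium is not withheld from the employee.)
Total deductions = $240.26 + $150.56 + $733.99 + $37.64 + $110.12 + $30.03 + $384.89 = $1687.49
Net pay = $4004.32 − $1687.49 = $2316.83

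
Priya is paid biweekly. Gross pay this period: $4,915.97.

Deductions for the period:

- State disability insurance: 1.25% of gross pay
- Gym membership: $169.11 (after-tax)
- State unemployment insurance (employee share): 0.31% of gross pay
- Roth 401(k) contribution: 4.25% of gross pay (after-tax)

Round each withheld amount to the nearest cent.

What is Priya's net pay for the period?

$4,461.24

State disability insurance: $4,915.97 × 0.0125 = $61.45
State unemployment insurance (employee share): $4,915.97 × 0.0031 = $15.24
Gym membership: $169.11
Roth 401(k) contribution: $4,915.97 × 0.0425 = $208.93
Total deductions = $61.45 + $15.24 + $169.11 + $208.93 = $454.73
Net pay = $4,915.97 − $454.73 = $4,461.24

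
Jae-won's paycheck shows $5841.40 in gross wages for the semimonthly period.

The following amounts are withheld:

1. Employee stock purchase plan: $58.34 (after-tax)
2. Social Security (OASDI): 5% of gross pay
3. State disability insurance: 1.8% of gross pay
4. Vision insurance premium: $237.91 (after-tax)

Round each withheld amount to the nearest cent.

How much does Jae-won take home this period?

$5147.93

State disability insurance: $5841.40 × 0.018 = $105.15
Social Security (OASDI): $5841.40 × 0.05 = $292.07
Employee stock purchase plan: $58.34
Vision insurance premium: $237.91
Total deductions = $105.15 + $292.07 + $58.34 + $237.91 = $693.47
Net pay = $5841.40 − $693.47 = $5147.93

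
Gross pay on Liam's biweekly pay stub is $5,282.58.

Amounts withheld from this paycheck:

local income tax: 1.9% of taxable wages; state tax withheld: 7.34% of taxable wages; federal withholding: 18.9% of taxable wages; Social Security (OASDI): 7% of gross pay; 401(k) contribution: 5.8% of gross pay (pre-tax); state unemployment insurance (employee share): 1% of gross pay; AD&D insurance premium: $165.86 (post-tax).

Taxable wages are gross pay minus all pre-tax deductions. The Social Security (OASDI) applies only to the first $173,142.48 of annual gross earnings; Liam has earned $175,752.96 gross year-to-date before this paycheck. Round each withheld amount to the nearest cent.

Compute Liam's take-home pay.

401(k) contribution: $5,282.58 × 0.058 = $306.39
Taxable wages = $5,282.58 − $306.39 = $4,976.19
Local income tax: $4,976.19 × 0.019 = $94.55
Federal withholding: $4,976.19 × 0.189 = $940.50
State tax withheld: $4,976.19 × 0.0734 = $365.25
Social Security (OASDI): annual cap $173,142.48 already reached (YTD $175,752.96), so $0.00
State unemployment insurance (employee share): $5,282.58 × 0.01 = $52.83
AD&D insurance premium: $165.86
Total deductions = $306.39 + $94.55 + $940.50 + $365.25 + $0.00 + $52.83 + $165.86 = $1,925.38
Net pay = $5,282.58 − $1,925.38 = $3,357.20

$3,357.20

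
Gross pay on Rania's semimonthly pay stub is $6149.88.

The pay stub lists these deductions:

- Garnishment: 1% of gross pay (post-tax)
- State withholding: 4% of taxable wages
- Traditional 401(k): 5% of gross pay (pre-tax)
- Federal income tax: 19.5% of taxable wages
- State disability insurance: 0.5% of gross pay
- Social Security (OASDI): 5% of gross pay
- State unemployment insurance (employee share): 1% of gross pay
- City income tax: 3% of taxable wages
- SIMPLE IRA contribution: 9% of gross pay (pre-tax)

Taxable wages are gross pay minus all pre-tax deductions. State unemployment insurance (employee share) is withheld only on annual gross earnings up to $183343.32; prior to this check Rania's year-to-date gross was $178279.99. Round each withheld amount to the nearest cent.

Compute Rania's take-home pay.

$3436.96

SIMPLE IRA contribution: $6149.88 × 0.09 = $553.49
Traditional 401(k): $6149.88 × 0.05 = $307.49
Pre-tax total = $553.49 + $307.49 = $860.98
Taxable wages = $6149.88 − $860.98 = $5288.90
Federal income tax: $5288.90 × 0.195 = $1031.34
State withholding: $5288.90 × 0.04 = $211.56
City income tax: $5288.90 × 0.03 = $158.67
State disability insurance: $6149.88 × 0.005 = $30.75
State unemployment insurance (employee share): only $183343.32 − $178279.99 = $5063.33 of this check is subject → $5063.33 × 0.01 = $50.63
Social Security (OASDI): $6149.88 × 0.05 = $307.49
Garnishment: $6149.88 × 0.01 = $61.50
Total deductions = $553.49 + $307.49 + $1031.34 + $211.56 + $158.67 + $30.75 + $50.63 + $307.49 + $61.50 = $2712.92
Net pay = $6149.88 − $2712.92 = $3436.96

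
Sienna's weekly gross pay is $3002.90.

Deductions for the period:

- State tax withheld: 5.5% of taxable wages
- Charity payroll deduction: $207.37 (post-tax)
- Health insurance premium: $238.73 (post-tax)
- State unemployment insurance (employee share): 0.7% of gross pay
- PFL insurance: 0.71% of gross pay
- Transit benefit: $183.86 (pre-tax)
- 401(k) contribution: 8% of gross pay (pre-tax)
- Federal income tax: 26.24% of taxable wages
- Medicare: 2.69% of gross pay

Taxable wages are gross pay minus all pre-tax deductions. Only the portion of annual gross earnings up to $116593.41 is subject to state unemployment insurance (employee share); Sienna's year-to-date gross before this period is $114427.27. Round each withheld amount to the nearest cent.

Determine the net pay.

$1196.94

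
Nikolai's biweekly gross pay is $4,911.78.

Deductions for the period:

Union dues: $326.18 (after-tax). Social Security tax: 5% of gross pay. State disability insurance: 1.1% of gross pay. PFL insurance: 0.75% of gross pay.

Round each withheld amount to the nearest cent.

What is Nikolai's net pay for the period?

PFL insurance: $4,911.78 × 0.0075 = $36.84
State disability insurance: $4,911.78 × 0.011 = $54.03
Social Security tax: $4,911.78 × 0.05 = $245.59
Union dues: $326.18
Total deductions = $36.84 + $54.03 + $245.59 + $326.18 = $662.64
Net pay = $4,911.78 − $662.64 = $4,249.14

$4,249.14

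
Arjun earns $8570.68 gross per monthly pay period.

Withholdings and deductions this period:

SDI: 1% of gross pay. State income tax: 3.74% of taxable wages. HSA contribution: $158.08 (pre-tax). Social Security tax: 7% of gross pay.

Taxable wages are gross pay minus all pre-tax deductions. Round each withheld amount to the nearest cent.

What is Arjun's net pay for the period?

HSA contribution: $158.08
Taxable wages = $8570.68 − $158.08 = $8412.60
State income tax: $8412.60 × 0.0374 = $314.63
Social Security tax: $8570.68 × 0.07 = $599.95
SDI: $8570.68 × 0.01 = $85.71
Total deductions = $158.08 + $314.63 + $599.95 + $85.71 = $1158.37
Net pay = $8570.68 − $1158.37 = $7412.31

$7412.31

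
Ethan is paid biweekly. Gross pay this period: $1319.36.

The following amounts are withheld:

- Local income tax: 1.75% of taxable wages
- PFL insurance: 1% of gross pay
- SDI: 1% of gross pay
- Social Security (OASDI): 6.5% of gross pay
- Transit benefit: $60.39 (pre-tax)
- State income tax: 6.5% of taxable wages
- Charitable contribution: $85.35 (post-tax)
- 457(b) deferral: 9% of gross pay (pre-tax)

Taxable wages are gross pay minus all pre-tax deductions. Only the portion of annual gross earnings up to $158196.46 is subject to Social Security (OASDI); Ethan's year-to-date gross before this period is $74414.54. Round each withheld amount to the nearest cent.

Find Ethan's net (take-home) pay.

Transit benefit: $60.39
457(b) deferral: $1319.36 × 0.09 = $118.74
Pre-tax total = $60.39 + $118.74 = $179.13
Taxable wages = $1319.36 − $179.13 = $1140.23
Local income tax: $1140.23 × 0.0175 = $19.95
State income tax: $1140.23 × 0.065 = $74.11
Social Security (OASDI): cap not yet reached, full $1319.36 is subject → $1319.36 × 0.065 = $85.76
PFL insurance: $1319.36 × 0.01 = $13.19
SDI: $1319.36 × 0.01 = $13.19
Charitable contribution: $85.35
Total deductions = $60.39 + $118.74 + $19.95 + $74.11 + $85.76 + $13.19 + $13.19 + $85.35 = $470.68
Net pay = $1319.36 − $470.68 = $848.68

$848.68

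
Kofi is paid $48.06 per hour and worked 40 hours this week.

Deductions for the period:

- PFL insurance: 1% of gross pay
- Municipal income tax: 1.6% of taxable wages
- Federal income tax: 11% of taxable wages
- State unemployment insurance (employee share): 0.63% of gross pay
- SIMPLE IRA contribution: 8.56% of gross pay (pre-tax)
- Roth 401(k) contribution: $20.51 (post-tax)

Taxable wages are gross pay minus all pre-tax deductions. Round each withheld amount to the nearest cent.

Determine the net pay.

Gross pay: 40 × $48.06 = $1,922.40
SIMPLE IRA contribution: $1,922.40 × 0.0856 = $164.56
Taxable wages = $1,922.40 − $164.56 = $1,757.84
Federal income tax: $1,757.84 × 0.11 = $193.36
Municipal income tax: $1,757.84 × 0.016 = $28.13
PFL insurance: $1,922.40 × 0.01 = $19.22
State unemployment insurance (employee share): $1,922.40 × 0.0063 = $12.11
Roth 401(k) contribution: $20.51
Total deductions = $164.56 + $193.36 + $28.13 + $19.22 + $12.11 + $20.51 = $437.89
Net pay = $1,922.40 − $437.89 = $1,484.51

$1,484.51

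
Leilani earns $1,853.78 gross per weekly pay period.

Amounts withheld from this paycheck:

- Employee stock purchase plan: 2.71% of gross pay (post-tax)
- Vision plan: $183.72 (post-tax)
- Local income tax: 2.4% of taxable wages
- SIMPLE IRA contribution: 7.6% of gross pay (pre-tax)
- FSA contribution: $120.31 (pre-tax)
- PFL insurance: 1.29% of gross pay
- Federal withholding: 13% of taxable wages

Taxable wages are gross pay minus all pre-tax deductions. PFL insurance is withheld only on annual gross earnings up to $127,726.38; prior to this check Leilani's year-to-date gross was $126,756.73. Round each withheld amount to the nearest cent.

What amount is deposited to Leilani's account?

SIMPLE IRA contribution: $1,853.78 × 0.076 = $140.89
FSA contribution: $120.31
Pre-tax total = $140.89 + $120.31 = $261.20
Taxable wages = $1,853.78 − $261.20 = $1,592.58
Federal withholding: $1,592.58 × 0.13 = $207.04
Local income tax: $1,592.58 × 0.024 = $38.22
PFL insurance: only $127,726.38 − $126,756.73 = $969.65 of this check is subject → $969.65 × 0.0129 = $12.51
Vision plan: $183.72
Employee stock purchase plan: $1,853.78 × 0.0271 = $50.24
Total deductions = $140.89 + $120.31 + $207.04 + $38.22 + $12.51 + $183.72 + $50.24 = $752.93
Net pay = $1,853.78 − $752.93 = $1,100.85

$1,100.85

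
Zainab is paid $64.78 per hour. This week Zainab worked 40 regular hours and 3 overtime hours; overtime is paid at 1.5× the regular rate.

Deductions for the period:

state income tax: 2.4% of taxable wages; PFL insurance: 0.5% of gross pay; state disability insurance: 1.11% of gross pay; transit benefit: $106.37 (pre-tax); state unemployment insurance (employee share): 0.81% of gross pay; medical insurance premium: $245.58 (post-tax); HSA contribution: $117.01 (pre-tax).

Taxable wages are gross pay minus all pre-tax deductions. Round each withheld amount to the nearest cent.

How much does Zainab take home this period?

Regular pay: 40 × $64.78 = $2591.20
Overtime pay: 3 × $64.78 × 1.5 = $291.51
Gross pay = $2591.20 + $291.51 = $2882.71
HSA contribution: $117.01
Transit benefit: $106.37
Pre-tax total = $117.01 + $106.37 = $223.38
Taxable wages = $2882.71 − $223.38 = $2659.33
State income tax: $2659.33 × 0.024 = $63.82
State disability insurance: $2882.71 × 0.0111 = $32.00
PFL insurance: $2882.71 × 0.005 = $14.41
State unemployment insurance (employee share): $2882.71 × 0.0081 = $23.35
Medical insurance premium: $245.58
Total deductions = $117.01 + $106.37 + $63.82 + $32.00 + $14.41 + $23.35 + $245.58 = $602.54
Net pay = $2882.71 − $602.54 = $2280.17

$2280.17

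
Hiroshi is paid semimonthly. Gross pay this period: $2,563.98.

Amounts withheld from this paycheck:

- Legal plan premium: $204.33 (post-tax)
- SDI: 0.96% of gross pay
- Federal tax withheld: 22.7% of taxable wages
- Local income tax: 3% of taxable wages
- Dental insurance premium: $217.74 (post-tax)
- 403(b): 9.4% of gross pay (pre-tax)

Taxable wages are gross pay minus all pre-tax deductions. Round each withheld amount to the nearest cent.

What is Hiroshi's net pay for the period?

403(b): $2,563.98 × 0.094 = $241.01
Taxable wages = $2,563.98 − $241.01 = $2,322.97
Local income tax: $2,322.97 × 0.03 = $69.69
Federal tax withheld: $2,322.97 × 0.227 = $527.31
SDI: $2,563.98 × 0.0096 = $24.61
Dental insurance premium: $217.74
Legal plan premium: $204.33
Total deductions = $241.01 + $69.69 + $527.31 + $24.61 + $217.74 + $204.33 = $1,284.69
Net pay = $2,563.98 − $1,284.69 = $1,279.29

$1,279.29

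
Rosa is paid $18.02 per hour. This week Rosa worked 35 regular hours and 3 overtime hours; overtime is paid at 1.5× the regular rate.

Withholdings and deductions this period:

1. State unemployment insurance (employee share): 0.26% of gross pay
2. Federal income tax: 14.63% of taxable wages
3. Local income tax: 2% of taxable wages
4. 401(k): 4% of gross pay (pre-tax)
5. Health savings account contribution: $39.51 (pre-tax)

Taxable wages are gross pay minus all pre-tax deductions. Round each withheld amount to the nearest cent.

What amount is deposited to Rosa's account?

$534.89

Regular pay: 35 × $18.02 = $630.70
Overtime pay: 3 × $18.02 × 1.5 = $81.09
Gross pay = $630.70 + $81.09 = $711.79
401(k): $711.79 × 0.04 = $28.47
Health savings account contribution: $39.51
Pre-tax total = $28.47 + $39.51 = $67.98
Taxable wages = $711.79 − $67.98 = $643.81
Local income tax: $643.81 × 0.02 = $12.88
Federal income tax: $643.81 × 0.1463 = $94.19
State unemployment insurance (employee share): $711.79 × 0.0026 = $1.85
Total deductions = $28.47 + $39.51 + $12.88 + $94.19 + $1.85 = $176.90
Net pay = $711.79 − $176.90 = $534.89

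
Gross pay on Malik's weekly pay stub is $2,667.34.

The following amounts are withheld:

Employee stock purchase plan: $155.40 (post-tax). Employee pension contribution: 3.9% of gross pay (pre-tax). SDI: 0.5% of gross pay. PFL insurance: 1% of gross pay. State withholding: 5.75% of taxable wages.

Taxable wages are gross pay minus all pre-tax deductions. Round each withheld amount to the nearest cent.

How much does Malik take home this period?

$2,220.51

Employee pension contribution: $2,667.34 × 0.039 = $104.03
Taxable wages = $2,667.34 − $104.03 = $2,563.31
State withholding: $2,563.31 × 0.0575 = $147.39
PFL insurance: $2,667.34 × 0.01 = $26.67
SDI: $2,667.34 × 0.005 = $13.34
Employee stock purchase plan: $155.40
Total deductions = $104.03 + $147.39 + $26.67 + $13.34 + $155.40 = $446.83
Net pay = $2,667.34 − $446.83 = $2,220.51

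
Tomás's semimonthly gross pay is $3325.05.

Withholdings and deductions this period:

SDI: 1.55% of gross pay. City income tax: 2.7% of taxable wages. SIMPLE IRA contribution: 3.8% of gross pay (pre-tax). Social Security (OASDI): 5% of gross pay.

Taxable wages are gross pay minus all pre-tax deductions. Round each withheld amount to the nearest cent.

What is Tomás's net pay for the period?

$2894.55

SIMPLE IRA contribution: $3325.05 × 0.038 = $126.35
Taxable wages = $3325.05 − $126.35 = $3198.70
City income tax: $3198.70 × 0.027 = $86.36
Social Security (OASDI): $3325.05 × 0.05 = $166.25
SDI: $3325.05 × 0.0155 = $51.54
Total deductions = $126.35 + $86.36 + $166.25 + $51.54 = $430.50
Net pay = $3325.05 − $430.50 = $2894.55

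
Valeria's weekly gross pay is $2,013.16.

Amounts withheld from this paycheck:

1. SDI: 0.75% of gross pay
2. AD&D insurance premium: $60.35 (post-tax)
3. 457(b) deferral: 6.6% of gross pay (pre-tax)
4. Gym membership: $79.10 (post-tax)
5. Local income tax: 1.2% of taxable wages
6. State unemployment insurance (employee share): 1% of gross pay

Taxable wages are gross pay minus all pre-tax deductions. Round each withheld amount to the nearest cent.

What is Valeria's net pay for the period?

457(b) deferral: $2,013.16 × 0.066 = $132.87
Taxable wages = $2,013.16 − $132.87 = $1,880.29
Local income tax: $1,880.29 × 0.012 = $22.56
SDI: $2,013.16 × 0.0075 = $15.10
State unemployment insurance (employee share): $2,013.16 × 0.01 = $20.13
AD&D insurance premium: $60.35
Gym membership: $79.10
Total deductions = $132.87 + $22.56 + $15.10 + $20.13 + $60.35 + $79.10 = $330.11
Net pay = $2,013.16 − $330.11 = $1,683.05

$1,683.05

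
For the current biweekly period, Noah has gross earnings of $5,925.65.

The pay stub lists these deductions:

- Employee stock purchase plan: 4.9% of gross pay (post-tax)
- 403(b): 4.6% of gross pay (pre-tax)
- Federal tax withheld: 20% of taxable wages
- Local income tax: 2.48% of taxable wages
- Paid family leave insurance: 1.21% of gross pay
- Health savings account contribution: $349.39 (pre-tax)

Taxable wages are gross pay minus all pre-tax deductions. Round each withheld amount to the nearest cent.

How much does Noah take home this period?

Health savings account contribution: $349.39
403(b): $5,925.65 × 0.046 = $272.58
Pre-tax total = $349.39 + $272.58 = $621.97
Taxable wages = $5,925.65 − $621.97 = $5,303.68
Local income tax: $5,303.68 × 0.0248 = $131.53
Federal tax withheld: $5,303.68 × 0.2 = $1,060.74
Paid family leave insurance: $5,925.65 × 0.0121 = $71.70
Employee stock purchase plan: $5,925.65 × 0.049 = $290.36
Total deductions = $349.39 + $272.58 + $131.53 + $1,060.74 + $71.70 + $290.36 = $2,176.30
Net pay = $5,925.65 − $2,176.30 = $3,749.35

$3,749.35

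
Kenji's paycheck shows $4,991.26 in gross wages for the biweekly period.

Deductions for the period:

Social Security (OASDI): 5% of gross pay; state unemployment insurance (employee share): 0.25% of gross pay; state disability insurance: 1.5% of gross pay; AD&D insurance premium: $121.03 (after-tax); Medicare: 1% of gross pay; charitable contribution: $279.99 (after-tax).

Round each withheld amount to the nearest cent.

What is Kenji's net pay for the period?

State disability insurance: $4,991.26 × 0.015 = $74.87
State unemployment insurance (employee share): $4,991.26 × 0.0025 = $12.48
Medicare: $4,991.26 × 0.01 = $49.91
Social Security (OASDI): $4,991.26 × 0.05 = $249.56
Charitable contribution: $279.99
AD&D insurance premium: $121.03
Total deductions = $74.87 + $12.48 + $49.91 + $249.56 + $279.99 + $121.03 = $787.84
Net pay = $4,991.26 − $787.84 = $4,203.42

$4,203.42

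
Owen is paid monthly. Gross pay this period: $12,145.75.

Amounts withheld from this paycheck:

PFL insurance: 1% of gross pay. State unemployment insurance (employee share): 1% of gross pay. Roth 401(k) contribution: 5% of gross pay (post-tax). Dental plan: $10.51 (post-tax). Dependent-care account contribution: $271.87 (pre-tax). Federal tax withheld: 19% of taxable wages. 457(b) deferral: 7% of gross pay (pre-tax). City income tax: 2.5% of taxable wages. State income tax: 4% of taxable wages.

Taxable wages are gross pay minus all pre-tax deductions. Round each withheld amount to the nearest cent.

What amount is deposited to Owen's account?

$7,351.92

457(b) deferral: $12,145.75 × 0.07 = $850.20
Dependent-care account contribution: $271.87
Pre-tax total = $850.20 + $271.87 = $1,122.07
Taxable wages = $12,145.75 − $1,122.07 = $11,023.68
City income tax: $11,023.68 × 0.025 = $275.59
Federal tax withheld: $11,023.68 × 0.19 = $2,094.50
State income tax: $11,023.68 × 0.04 = $440.95
PFL insurance: $12,145.75 × 0.01 = $121.46
State unemployment insurance (employee share): $12,145.75 × 0.01 = $121.46
Roth 401(k) contribution: $12,145.75 × 0.05 = $607.29
Dental plan: $10.51
Total deductions = $850.20 + $271.87 + $275.59 + $2,094.50 + $440.95 + $121.46 + $121.46 + $607.29 + $10.51 = $4,793.83
Net pay = $12,145.75 − $4,793.83 = $7,351.92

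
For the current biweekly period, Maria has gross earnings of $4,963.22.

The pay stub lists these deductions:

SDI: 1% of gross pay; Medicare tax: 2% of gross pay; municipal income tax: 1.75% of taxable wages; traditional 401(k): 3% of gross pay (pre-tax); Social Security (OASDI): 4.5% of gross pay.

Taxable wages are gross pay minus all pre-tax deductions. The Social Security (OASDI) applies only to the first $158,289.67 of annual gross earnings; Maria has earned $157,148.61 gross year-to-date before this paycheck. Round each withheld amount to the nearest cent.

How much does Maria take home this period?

Traditional 401(k): $4,963.22 × 0.03 = $148.90
Taxable wages = $4,963.22 − $148.90 = $4,814.32
Municipal income tax: $4,814.32 × 0.0175 = $84.25
SDI: $4,963.22 × 0.01 = $49.63
Medicare tax: $4,963.22 × 0.02 = $99.26
Social Security (OASDI): only $158,289.67 − $157,148.61 = $1,141.06 of this check is subject → $1,141.06 × 0.045 = $51.35
Total deductions = $148.90 + $84.25 + $49.63 + $99.26 + $51.35 = $433.39
Net pay = $4,963.22 − $433.39 = $4,529.83

$4,529.83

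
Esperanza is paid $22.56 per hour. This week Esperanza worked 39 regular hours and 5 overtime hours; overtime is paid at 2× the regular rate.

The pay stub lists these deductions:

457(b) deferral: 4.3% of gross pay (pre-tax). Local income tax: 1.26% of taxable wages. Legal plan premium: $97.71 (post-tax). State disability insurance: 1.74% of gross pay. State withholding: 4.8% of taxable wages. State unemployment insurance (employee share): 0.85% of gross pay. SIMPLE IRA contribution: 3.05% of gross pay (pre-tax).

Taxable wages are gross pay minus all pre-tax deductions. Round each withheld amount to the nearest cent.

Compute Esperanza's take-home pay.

$835.79

Regular pay: 39 × $22.56 = $879.84
Overtime pay: 5 × $22.56 × 2 = $225.60
Gross pay = $879.84 + $225.60 = $1105.44
457(b) deferral: $1105.44 × 0.043 = $47.53
SIMPLE IRA contribution: $1105.44 × 0.0305 = $33.72
Pre-tax total = $47.53 + $33.72 = $81.25
Taxable wages = $1105.44 − $81.25 = $1024.19
State withholding: $1024.19 × 0.048 = $49.16
Local income tax: $1024.19 × 0.0126 = $12.90
State unemployment insurance (employee share): $1105.44 × 0.0085 = $9.40
State disability insurance: $1105.44 × 0.0174 = $19.23
Legal plan premium: $97.71
Total deductions = $47.53 + $33.72 + $49.16 + $12.90 + $9.40 + $19.23 + $97.71 = $269.65
Net pay = $1105.44 − $269.65 = $835.79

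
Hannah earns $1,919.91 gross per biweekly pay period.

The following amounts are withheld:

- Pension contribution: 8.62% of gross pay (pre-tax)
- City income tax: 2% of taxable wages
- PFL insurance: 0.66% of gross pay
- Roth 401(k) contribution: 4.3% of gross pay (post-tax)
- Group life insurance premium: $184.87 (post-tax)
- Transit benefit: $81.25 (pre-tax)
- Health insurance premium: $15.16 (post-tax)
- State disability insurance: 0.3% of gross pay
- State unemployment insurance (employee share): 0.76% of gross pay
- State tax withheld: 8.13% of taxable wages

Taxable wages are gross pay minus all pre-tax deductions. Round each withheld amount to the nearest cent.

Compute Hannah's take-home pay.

$1,188.06

Transit benefit: $81.25
Pension contribution: $1,919.91 × 0.0862 = $165.50
Pre-tax total = $81.25 + $165.50 = $246.75
Taxable wages = $1,919.91 − $246.75 = $1,673.16
State tax withheld: $1,673.16 × 0.0813 = $136.03
City income tax: $1,673.16 × 0.02 = $33.46
State disability insurance: $1,919.91 × 0.003 = $5.76
State unemployment insurance (employee share): $1,919.91 × 0.0076 = $14.59
PFL insurance: $1,919.91 × 0.0066 = $12.67
Group life insurance premium: $184.87
Health insurance premium: $15.16
Roth 401(k) contribution: $1,919.91 × 0.043 = $82.56
Total deductions = $81.25 + $165.50 + $136.03 + $33.46 + $5.76 + $14.59 + $12.67 + $184.87 + $15.16 + $82.56 = $731.85
Net pay = $1,919.91 − $731.85 = $1,188.06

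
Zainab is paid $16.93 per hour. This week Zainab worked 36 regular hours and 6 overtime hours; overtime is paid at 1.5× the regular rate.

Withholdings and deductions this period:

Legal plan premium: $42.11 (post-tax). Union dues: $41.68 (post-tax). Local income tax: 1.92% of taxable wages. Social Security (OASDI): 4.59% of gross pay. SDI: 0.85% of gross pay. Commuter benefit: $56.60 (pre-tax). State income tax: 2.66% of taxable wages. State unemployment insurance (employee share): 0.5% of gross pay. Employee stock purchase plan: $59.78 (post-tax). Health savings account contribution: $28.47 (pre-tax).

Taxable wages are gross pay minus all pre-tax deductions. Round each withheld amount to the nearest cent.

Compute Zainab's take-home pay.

$456.96

Regular pay: 36 × $16.93 = $609.48
Overtime pay: 6 × $16.93 × 1.5 = $152.37
Gross pay = $609.48 + $152.37 = $761.85
Commuter benefit: $56.60
Health savings account contribution: $28.47
Pre-tax total = $56.60 + $28.47 = $85.07
Taxable wages = $761.85 − $85.07 = $676.78
State income tax: $676.78 × 0.0266 = $18.00
Local income tax: $676.78 × 0.0192 = $12.99
SDI: $761.85 × 0.0085 = $6.48
Social Security (OASDI): $761.85 × 0.0459 = $34.97
State unemployment insurance (employee share): $761.85 × 0.005 = $3.81
Union dues: $41.68
Employee stock purchase plan: $59.78
Legal plan premium: $42.11
Total deductions = $56.60 + $28.47 + $18.00 + $12.99 + $6.48 + $34.97 + $3.81 + $41.68 + $59.78 + $42.11 = $304.89
Net pay = $761.85 − $304.89 = $456.96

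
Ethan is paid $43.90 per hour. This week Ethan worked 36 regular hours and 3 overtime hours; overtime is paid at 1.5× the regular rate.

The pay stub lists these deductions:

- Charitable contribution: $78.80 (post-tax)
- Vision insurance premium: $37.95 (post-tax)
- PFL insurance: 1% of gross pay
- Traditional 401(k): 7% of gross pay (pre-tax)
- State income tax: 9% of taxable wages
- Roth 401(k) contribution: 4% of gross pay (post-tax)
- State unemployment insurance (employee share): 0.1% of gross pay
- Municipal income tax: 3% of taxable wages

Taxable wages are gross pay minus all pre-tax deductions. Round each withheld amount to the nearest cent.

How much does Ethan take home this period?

Regular pay: 36 × $43.90 = $1,580.40
Overtime pay: 3 × $43.90 × 1.5 = $197.55
Gross pay = $1,580.40 + $197.55 = $1,777.95
Traditional 401(k): $1,777.95 × 0.07 = $124.46
Taxable wages = $1,777.95 − $124.46 = $1,653.49
State income tax: $1,653.49 × 0.09 = $148.81
Municipal income tax: $1,653.49 × 0.03 = $49.60
PFL insurance: $1,777.95 × 0.01 = $17.78
State unemployment insurance (employee share): $1,777.95 × 0.001 = $1.78
Roth 401(k) contribution: $1,777.95 × 0.04 = $71.12
Vision insurance premium: $37.95
Charitable contribution: $78.80
Total deductions = $124.46 + $148.81 + $49.60 + $17.78 + $1.78 + $71.12 + $37.95 + $78.80 = $530.30
Net pay = $1,777.95 − $530.30 = $1,247.65

$1,247.65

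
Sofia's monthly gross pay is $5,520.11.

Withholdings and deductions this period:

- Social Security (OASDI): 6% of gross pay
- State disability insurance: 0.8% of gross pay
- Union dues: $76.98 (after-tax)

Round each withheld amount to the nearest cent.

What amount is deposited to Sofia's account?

$5,067.76

Social Security (OASDI): $5,520.11 × 0.06 = $331.21
State disability insurance: $5,520.11 × 0.008 = $44.16
Union dues: $76.98
Total deductions = $331.21 + $44.16 + $76.98 = $452.35
Net pay = $5,520.11 − $452.35 = $5,067.76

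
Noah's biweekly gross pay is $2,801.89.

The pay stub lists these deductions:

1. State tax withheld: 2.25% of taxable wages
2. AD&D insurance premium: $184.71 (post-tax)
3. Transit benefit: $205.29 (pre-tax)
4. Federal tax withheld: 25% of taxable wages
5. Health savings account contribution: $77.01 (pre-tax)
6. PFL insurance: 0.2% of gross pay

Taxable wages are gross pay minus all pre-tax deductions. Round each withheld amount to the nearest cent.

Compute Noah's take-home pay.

$1,642.69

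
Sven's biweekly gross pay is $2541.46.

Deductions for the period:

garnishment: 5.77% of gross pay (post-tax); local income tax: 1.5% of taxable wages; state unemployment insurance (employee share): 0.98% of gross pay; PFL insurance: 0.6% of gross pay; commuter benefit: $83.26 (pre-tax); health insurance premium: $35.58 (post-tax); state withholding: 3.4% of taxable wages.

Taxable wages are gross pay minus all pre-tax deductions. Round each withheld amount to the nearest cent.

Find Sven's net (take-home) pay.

$2115.37

Commuter benefit: $83.26
Taxable wages = $2541.46 − $83.26 = $2458.20
Local income tax: $2458.20 × 0.015 = $36.87
State withholding: $2458.20 × 0.034 = $83.58
State unemployment insurance (employee share): $2541.46 × 0.0098 = $24.91
PFL insurance: $2541.46 × 0.006 = $15.25
Health insurance premium: $35.58
Garnishment: $2541.46 × 0.0577 = $146.64
Total deductions = $83.26 + $36.87 + $83.58 + $24.91 + $15.25 + $35.58 + $146.64 = $426.09
Net pay = $2541.46 − $426.09 = $2115.37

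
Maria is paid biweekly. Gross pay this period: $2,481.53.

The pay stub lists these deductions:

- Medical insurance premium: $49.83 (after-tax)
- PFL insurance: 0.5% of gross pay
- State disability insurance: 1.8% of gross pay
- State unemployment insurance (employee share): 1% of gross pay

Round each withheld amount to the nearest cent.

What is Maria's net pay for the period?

State unemployment insurance (employee share): $2,481.53 × 0.01 = $24.82
State disability insurance: $2,481.53 × 0.018 = $44.67
PFL insurance: $2,481.53 × 0.005 = $12.41
Medical insurance premium: $49.83
Total deductions = $24.82 + $44.67 + $12.41 + $49.83 = $131.73
Net pay = $2,481.53 − $131.73 = $2,349.80

$2,349.80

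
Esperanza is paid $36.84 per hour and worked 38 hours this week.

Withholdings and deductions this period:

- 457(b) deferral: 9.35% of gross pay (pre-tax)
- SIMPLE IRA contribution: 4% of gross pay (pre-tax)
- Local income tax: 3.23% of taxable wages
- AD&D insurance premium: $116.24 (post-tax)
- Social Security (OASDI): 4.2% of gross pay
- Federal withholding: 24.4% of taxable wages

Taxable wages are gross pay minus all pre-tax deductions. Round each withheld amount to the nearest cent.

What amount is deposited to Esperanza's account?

$702.83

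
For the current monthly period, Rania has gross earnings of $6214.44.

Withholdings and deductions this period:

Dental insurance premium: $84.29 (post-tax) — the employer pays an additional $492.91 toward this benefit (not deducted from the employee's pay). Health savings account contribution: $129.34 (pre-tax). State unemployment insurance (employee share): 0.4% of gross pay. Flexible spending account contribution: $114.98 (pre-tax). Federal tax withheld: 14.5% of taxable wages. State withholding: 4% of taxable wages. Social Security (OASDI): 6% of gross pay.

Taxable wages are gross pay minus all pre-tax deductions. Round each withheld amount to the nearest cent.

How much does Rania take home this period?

$4383.63

Health savings account contribution: $129.34
Flexible spending account contribution: $114.98
Pre-tax total = $129.34 + $114.98 = $244.32
Taxable wages = $6214.44 − $244.32 = $5970.12
State withholding: $5970.12 × 0.04 = $238.80
Federal tax withheld: $5970.12 × 0.145 = $865.67
Social Security (OASDI): $6214.44 × 0.06 = $372.87
State unemployment insurance (employee share): $6214.44 × 0.004 = $24.86
Dental insurance premium: $84.29
(Employer's $492.91 toward dental insurance premium is not withheld from the employee.)
Total deductions = $129.34 + $114.98 + $238.80 + $865.67 + $372.87 + $24.86 + $84.29 = $1830.81
Net pay = $6214.44 − $1830.81 = $4383.63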